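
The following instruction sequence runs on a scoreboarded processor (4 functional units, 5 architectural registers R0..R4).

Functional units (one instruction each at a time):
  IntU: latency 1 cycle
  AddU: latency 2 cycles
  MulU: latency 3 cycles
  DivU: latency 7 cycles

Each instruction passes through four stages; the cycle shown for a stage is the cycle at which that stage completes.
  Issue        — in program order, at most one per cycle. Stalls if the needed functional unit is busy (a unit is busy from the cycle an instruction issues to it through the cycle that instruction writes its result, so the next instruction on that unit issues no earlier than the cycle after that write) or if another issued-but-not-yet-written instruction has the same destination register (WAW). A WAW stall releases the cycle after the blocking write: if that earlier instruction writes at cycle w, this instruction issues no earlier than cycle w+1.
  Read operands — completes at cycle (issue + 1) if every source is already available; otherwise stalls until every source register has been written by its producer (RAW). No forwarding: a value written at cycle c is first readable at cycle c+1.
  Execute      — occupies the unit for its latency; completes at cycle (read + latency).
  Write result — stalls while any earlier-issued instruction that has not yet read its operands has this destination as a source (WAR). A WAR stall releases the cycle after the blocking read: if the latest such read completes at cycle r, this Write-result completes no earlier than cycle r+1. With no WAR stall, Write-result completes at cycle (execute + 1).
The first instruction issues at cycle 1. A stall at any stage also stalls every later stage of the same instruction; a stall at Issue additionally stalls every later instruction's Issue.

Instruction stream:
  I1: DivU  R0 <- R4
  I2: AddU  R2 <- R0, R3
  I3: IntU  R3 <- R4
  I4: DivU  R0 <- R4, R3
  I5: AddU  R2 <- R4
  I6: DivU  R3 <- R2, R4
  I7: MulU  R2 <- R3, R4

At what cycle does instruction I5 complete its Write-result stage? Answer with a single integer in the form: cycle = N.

[1] I1 issues→DivU
[2] I1 reads · I2 issues→AddU
[3] I3 issues→IntU
[4] I3 reads
[5] I3 exec-done
[9] I1 exec-done
[10] I1 writes R0
[11] I2 reads · I4 issues→DivU
[12] I3 writes R3
[13] I2 exec-done · I4 reads
[14] I2 writes R2
[15] I5 issues→AddU
[16] I5 reads
[18] I5 exec-done
[19] I5 writes R2
[20] I4 exec-done
[21] I4 writes R0
[22] I6 issues→DivU
[23] I6 reads · I7 issues→MulU
[30] I6 exec-done
[31] I6 writes R3
[32] I7 reads
[35] I7 exec-done
[36] I7 writes R2

cycle = 19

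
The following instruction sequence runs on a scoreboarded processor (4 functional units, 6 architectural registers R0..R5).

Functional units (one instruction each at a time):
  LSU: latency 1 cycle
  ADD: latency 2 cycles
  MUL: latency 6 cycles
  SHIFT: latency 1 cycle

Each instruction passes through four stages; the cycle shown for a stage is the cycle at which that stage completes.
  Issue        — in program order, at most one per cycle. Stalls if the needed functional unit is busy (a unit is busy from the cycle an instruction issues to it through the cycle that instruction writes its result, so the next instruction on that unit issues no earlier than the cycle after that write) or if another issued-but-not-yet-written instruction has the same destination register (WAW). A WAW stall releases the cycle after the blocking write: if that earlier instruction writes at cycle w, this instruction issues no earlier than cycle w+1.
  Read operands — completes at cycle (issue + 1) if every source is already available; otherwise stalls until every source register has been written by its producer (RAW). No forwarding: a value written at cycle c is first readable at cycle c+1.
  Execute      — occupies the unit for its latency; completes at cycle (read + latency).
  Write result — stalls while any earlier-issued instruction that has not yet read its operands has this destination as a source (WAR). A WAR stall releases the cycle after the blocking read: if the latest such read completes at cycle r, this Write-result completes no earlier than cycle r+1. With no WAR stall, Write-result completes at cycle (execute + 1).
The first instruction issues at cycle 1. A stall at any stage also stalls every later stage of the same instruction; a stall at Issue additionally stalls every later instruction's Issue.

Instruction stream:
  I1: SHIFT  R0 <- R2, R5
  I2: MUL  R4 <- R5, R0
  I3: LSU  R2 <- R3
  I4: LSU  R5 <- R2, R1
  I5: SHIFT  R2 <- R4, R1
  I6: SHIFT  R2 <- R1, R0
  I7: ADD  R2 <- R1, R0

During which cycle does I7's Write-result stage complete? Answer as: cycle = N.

cycle = 24

I1 -> (1, 2, 3, 4)
I2 -> (2, 5, 11, 12)  // RAW R0: wait I1 write@4
I3 -> (3, 4, 5, 6)
I4 -> (7, 8, 9, 10)  // struct: LSU busy until I3 writes@6
I5 -> (8, 13, 14, 15)  // RAW R4: wait I2 write@12
I6 -> (16, 17, 18, 19)  // struct: SHIFT busy until I5 writes@15
I7 -> (20, 21, 23, 24)  // WAW R2: wait I6 write@19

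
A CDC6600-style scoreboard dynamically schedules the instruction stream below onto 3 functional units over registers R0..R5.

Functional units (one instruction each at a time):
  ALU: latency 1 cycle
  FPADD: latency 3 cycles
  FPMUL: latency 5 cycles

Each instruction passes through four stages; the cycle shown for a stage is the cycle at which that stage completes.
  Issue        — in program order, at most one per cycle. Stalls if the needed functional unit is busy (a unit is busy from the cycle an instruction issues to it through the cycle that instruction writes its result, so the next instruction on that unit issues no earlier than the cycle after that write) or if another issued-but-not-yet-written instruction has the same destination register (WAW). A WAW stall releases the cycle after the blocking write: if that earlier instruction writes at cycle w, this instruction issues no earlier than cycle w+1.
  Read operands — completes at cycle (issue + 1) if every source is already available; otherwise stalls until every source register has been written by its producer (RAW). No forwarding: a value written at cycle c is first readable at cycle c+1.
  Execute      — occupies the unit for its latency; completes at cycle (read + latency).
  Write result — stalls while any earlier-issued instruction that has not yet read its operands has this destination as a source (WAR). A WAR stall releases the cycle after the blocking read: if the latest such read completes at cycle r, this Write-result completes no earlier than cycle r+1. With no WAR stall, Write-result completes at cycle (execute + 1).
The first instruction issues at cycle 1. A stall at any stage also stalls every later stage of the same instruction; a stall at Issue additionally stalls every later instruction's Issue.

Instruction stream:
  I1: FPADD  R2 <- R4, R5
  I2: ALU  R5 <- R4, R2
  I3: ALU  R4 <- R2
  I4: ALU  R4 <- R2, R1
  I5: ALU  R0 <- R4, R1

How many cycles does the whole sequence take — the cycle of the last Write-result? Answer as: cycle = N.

I1 -> (1, 2, 5, 6)
I2 -> (2, 7, 8, 9)  // RAW R2: wait I1 write@6
I3 -> (10, 11, 12, 13)  // struct: ALU busy until I2 writes@9
I4 -> (14, 15, 16, 17)  // struct: ALU busy until I3 writes@13
I5 -> (18, 19, 20, 21)  // struct: ALU busy until I4 writes@17

cycle = 21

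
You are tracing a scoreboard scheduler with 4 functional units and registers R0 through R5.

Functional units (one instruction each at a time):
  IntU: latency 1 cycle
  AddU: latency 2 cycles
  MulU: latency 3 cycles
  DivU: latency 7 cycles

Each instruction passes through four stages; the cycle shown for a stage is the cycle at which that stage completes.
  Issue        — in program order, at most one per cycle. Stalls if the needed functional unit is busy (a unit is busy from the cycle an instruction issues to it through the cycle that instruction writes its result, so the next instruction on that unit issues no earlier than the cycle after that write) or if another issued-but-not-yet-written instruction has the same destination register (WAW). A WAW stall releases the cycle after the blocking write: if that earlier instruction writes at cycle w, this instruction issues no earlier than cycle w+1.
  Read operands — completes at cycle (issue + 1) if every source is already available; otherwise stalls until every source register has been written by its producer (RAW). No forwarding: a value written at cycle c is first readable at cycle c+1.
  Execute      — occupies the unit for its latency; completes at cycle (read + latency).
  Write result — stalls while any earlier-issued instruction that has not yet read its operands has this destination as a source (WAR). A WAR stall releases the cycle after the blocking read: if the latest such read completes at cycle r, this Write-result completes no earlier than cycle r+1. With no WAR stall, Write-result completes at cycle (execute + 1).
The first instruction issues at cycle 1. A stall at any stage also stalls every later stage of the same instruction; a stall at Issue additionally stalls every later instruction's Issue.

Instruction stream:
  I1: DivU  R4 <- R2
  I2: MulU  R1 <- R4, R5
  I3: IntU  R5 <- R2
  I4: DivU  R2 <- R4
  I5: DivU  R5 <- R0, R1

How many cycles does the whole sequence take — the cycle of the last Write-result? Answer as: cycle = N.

cycle = 30

cycle 1: issue I1 (DivU)
cycle 2: I1 read-ops; issue I2 (MulU)
cycle 3: issue I3 (IntU)
cycle 4: I3 read-ops
cycle 5: I3 finished on IntU
cycle 9: I1 finished on DivU
cycle 10: I1→R4
cycle 11: I2 read-ops; issue I4 (DivU)
cycle 12: I3→R5; I4 read-ops
cycle 14: I2 finished on MulU
cycle 15: I2→R1
cycle 19: I4 finished on DivU
cycle 20: I4→R2
cycle 21: issue I5 (DivU)
cycle 22: I5 read-ops
cycle 29: I5 finished on DivU
cycle 30: I5→R5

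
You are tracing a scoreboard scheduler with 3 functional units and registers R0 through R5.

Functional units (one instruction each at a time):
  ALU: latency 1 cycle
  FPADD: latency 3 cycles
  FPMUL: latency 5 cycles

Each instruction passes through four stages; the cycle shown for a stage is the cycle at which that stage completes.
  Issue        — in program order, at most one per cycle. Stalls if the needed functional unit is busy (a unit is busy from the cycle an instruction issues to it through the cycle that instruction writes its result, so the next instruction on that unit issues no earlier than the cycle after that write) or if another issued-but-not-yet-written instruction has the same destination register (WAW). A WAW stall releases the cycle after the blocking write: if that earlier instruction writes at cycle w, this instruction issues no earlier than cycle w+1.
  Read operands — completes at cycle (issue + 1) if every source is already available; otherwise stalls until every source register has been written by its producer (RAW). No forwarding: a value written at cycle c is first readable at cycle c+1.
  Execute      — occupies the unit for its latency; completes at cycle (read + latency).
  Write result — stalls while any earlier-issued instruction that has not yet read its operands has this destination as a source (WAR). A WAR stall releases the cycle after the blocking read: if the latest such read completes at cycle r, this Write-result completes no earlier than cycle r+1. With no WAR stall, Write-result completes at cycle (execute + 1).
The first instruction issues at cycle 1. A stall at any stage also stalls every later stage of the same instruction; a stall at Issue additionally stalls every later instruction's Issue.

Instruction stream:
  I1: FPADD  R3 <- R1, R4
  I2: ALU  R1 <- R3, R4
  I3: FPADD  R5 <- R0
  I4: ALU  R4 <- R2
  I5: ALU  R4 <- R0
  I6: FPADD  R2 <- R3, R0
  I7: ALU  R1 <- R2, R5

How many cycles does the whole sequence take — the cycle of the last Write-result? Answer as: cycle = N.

t=1  issue I1 (FPADD)
t=2  I1 read-ops; issue I2 (ALU)
t=5  I1 finished on FPADD
t=6  I1→R3
t=7  I2 read-ops; issue I3 (FPADD)
t=8  I2 finished on ALU; I3 read-ops
t=9  I2→R1
t=10  issue I4 (ALU)
t=11  I3 finished on FPADD; I4 read-ops
t=12  I3→R5; I4 finished on ALU
t=13  I4→R4
t=14  issue I5 (ALU)
t=15  I5 read-ops; issue I6 (FPADD)
t=16  I5 finished on ALU; I6 read-ops
t=17  I5→R4
t=18  issue I7 (ALU)
t=19  I6 finished on FPADD
t=20  I6→R2
t=21  I7 read-ops
t=22  I7 finished on ALU
t=23  I7→R1

cycle = 23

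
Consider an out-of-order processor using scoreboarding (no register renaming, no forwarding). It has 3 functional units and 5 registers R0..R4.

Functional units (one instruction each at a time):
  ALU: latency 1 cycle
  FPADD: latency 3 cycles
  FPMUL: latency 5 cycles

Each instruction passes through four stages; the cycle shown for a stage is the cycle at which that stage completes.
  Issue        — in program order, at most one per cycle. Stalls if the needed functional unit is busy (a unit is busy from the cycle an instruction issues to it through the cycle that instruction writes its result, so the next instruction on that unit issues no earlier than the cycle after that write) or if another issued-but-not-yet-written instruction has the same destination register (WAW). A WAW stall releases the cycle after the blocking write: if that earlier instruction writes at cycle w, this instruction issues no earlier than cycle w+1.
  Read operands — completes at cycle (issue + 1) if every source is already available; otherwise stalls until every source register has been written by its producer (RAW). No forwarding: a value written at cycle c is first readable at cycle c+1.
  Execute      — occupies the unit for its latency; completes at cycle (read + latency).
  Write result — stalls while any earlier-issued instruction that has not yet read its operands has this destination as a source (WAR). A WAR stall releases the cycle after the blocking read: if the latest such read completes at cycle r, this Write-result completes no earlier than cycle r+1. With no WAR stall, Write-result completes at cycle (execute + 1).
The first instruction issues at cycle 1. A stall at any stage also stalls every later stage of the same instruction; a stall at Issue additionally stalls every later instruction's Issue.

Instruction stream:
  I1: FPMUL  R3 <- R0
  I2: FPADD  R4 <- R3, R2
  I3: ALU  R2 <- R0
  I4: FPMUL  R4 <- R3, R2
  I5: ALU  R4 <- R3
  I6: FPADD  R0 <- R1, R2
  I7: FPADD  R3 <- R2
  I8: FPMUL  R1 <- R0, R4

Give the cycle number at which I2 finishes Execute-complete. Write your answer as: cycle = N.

I1  is:1  ro:2  ex:7  wr:8
I2  is:2  ro:9  ex:12  wr:13  — RAW R3: wait I1 write@8
I3  is:3  ro:4  ex:5  wr:10  — WAR R2: wait I2 read@9
I4  is:14  ro:15  ex:20  wr:21  — WAW R4: wait I2 write@13
I5  is:22  ro:23  ex:24  wr:25  — WAW R4: wait I4 write@21
I6  is:23  ro:24  ex:27  wr:28
I7  is:29  ro:30  ex:33  wr:34  — struct: FPADD busy until I6 writes@28
I8  is:30  ro:31  ex:36  wr:37

cycle = 12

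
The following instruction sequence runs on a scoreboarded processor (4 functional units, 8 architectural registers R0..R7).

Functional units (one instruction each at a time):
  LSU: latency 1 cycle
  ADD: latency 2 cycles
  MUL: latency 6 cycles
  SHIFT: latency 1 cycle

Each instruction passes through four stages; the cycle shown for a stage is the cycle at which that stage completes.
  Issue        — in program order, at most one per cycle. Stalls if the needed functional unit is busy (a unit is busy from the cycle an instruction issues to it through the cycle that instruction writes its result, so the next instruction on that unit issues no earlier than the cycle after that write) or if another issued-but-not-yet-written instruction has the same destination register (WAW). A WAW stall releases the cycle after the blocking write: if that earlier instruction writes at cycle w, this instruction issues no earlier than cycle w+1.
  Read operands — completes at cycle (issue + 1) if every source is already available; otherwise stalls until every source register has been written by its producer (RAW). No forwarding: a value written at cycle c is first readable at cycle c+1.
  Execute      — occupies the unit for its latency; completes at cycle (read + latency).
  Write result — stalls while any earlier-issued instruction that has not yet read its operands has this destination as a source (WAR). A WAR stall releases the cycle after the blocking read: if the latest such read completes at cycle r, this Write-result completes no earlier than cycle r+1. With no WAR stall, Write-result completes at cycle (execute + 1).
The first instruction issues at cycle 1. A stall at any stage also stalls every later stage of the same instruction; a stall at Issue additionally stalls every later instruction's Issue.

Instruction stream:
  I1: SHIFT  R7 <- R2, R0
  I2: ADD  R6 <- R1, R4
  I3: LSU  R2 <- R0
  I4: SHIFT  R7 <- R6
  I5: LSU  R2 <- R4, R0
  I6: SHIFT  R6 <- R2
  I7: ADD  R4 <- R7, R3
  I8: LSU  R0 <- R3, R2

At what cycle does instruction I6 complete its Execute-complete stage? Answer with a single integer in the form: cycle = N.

c1: issue I1 (SHIFT)
c2: I1 read-ops; issue I2 (ADD)
c3: I1 finished on SHIFT; I2 read-ops; issue I3 (LSU)
c4: I1→R7; I3 read-ops
c5: I2 finished on ADD; I3 finished on LSU; issue I4 (SHIFT)
c6: I2→R6; I3→R2
c7: I4 read-ops; issue I5 (LSU)
c8: I4 finished on SHIFT; I5 read-ops
c9: I4→R7; I5 finished on LSU
c10: I5→R2; issue I6 (SHIFT)
c11: I6 read-ops; issue I7 (ADD)
c12: I6 finished on SHIFT; I7 read-ops; issue I8 (LSU)
c13: I6→R6; I8 read-ops
c14: I7 finished on ADD; I8 finished on LSU
c15: I7→R4; I8→R0

cycle = 12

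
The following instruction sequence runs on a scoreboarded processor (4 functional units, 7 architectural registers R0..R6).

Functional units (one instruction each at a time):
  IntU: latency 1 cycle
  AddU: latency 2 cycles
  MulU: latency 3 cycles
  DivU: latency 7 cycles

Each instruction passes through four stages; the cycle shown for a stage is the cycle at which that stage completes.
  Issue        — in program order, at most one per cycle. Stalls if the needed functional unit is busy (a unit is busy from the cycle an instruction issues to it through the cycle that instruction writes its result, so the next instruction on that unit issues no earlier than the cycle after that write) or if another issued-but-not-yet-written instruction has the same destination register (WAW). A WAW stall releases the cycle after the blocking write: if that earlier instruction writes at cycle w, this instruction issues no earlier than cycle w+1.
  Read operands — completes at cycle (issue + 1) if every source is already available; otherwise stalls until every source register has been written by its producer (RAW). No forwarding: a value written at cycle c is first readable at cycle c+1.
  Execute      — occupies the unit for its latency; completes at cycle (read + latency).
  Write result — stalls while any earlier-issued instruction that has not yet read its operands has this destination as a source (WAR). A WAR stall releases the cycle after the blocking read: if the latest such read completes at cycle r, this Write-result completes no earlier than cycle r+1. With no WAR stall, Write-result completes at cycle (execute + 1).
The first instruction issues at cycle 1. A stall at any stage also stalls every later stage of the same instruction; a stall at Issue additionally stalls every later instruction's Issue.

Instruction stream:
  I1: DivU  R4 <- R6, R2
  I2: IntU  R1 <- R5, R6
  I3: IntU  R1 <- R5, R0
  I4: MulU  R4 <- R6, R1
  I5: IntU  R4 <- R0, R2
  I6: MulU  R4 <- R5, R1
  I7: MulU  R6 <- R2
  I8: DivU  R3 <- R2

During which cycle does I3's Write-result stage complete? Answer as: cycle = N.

cycle = 9

[1] issue I1 (DivU)
[2] I1 read-ops | issue I2 (IntU)
[3] I2 read-ops
[4] I2 finished on IntU
[5] I2→R1
[6] issue I3 (IntU)
[7] I3 read-ops
[8] I3 finished on IntU
[9] I1 finished on DivU | I3→R1
[10] I1→R4
[11] issue I4 (MulU)
[12] I4 read-ops
[15] I4 finished on MulU
[16] I4→R4
[17] issue I5 (IntU)
[18] I5 read-ops
[19] I5 finished on IntU
[20] I5→R4
[21] issue I6 (MulU)
[22] I6 read-ops
[25] I6 finished on MulU
[26] I6→R4
[27] issue I7 (MulU)
[28] I7 read-ops | issue I8 (DivU)
[29] I8 read-ops
[31] I7 finished on MulU
[32] I7→R6
[36] I8 finished on DivU
[37] I8→R3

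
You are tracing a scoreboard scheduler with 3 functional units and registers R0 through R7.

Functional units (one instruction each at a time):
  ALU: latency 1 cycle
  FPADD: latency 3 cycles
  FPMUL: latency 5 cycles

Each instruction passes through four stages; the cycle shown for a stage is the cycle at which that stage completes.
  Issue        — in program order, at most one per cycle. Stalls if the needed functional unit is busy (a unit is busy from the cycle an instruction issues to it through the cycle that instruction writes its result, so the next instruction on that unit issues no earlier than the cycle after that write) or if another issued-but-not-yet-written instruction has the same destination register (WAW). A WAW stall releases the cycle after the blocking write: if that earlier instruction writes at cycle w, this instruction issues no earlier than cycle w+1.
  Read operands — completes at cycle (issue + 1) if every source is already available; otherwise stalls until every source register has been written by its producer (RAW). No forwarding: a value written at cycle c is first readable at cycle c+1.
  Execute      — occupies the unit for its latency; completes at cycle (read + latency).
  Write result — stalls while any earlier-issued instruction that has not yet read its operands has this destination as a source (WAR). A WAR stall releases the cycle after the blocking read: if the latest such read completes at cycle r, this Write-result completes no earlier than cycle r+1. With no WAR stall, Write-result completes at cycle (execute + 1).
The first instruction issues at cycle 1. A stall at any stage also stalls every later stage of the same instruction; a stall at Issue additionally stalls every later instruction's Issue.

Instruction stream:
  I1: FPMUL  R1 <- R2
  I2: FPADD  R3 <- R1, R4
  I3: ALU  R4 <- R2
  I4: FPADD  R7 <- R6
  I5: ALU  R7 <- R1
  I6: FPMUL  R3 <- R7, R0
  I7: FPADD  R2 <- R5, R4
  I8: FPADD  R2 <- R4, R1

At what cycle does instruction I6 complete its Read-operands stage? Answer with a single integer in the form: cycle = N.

cycle = 24

I1  is:1  ro:2  ex:7  wr:8
I2  is:2  ro:9  ex:12  wr:13  — RAW R1: wait I1 write@8
I3  is:3  ro:4  ex:5  wr:10  — WAR R4: wait I2 read@9
I4  is:14  ro:15  ex:18  wr:19  — struct: FPADD busy until I2 writes@13
I5  is:20  ro:21  ex:22  wr:23  — WAW R7: wait I4 write@19
I6  is:21  ro:24  ex:29  wr:30  — RAW R7: wait I5 write@23
I7  is:22  ro:23  ex:26  wr:27
I8  is:28  ro:29  ex:32  wr:33  — struct: FPADD busy until I7 writes@27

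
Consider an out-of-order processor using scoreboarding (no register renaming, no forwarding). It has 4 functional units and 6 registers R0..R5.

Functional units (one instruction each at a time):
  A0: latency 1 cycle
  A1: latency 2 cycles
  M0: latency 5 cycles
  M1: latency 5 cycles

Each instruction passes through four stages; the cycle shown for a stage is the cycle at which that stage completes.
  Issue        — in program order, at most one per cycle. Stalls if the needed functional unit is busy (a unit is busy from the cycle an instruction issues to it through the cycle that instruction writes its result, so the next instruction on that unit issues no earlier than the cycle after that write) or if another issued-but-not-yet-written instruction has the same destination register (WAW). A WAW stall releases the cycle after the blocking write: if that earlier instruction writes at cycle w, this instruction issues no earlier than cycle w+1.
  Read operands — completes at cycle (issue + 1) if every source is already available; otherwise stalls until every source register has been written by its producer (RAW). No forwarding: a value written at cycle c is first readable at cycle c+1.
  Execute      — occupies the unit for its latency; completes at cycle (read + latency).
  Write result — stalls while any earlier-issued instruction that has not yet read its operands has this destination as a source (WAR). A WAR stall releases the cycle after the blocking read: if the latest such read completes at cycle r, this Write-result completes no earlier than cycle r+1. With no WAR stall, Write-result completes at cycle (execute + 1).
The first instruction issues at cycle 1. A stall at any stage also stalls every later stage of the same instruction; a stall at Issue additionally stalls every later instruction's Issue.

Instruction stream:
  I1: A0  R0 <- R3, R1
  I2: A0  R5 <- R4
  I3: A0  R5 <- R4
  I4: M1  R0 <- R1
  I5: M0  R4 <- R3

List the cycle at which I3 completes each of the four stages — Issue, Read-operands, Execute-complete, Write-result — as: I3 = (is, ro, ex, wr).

I3 = (9, 10, 11, 12)

c1: I1 issues→A0
c2: I1 reads
c3: I1 exec-done
c4: I1 writes R0
c5: I2 issues→A0
c6: I2 reads
c7: I2 exec-done
c8: I2 writes R5
c9: I3 issues→A0
c10: I3 reads, I4 issues→M1
c11: I3 exec-done, I4 reads, I5 issues→M0
c12: I3 writes R5, I5 reads
c16: I4 exec-done
c17: I4 writes R0, I5 exec-done
c18: I5 writes R4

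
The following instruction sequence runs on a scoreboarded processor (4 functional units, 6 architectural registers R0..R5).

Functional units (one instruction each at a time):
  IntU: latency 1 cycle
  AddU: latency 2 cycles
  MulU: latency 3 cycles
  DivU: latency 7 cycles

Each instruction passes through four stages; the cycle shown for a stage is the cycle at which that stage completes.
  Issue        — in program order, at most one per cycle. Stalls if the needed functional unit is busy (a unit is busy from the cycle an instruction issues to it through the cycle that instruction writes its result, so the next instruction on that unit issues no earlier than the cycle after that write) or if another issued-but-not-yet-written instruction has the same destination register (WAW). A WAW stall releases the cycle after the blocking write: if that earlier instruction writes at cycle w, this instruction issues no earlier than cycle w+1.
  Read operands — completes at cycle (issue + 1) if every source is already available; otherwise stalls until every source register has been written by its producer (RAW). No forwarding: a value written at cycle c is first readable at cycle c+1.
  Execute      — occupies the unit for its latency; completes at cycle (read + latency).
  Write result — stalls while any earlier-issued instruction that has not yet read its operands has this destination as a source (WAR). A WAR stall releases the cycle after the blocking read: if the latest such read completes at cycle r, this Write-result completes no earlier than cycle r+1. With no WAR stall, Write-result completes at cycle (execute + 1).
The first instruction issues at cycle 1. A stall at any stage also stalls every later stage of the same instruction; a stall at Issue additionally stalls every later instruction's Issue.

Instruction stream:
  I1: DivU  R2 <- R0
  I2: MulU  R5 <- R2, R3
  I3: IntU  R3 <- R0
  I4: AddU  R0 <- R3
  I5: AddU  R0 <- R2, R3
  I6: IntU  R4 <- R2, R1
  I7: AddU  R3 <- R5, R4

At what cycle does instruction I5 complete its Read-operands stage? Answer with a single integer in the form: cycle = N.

[I1] 1/2/9/10
[I2] 2/11/14/15  (RAW R2: wait I1 write@10)
[I3] 3/4/5/12  (WAR R3: wait I2 read@11)
[I4] 4/13/15/16  (RAW R3: wait I3 write@12)
[I5] 17/18/20/21  (struct: AddU busy until I4 writes@16)
[I6] 18/19/20/21
[I7] 22/23/25/26  (struct: AddU busy until I5 writes@21)

cycle = 18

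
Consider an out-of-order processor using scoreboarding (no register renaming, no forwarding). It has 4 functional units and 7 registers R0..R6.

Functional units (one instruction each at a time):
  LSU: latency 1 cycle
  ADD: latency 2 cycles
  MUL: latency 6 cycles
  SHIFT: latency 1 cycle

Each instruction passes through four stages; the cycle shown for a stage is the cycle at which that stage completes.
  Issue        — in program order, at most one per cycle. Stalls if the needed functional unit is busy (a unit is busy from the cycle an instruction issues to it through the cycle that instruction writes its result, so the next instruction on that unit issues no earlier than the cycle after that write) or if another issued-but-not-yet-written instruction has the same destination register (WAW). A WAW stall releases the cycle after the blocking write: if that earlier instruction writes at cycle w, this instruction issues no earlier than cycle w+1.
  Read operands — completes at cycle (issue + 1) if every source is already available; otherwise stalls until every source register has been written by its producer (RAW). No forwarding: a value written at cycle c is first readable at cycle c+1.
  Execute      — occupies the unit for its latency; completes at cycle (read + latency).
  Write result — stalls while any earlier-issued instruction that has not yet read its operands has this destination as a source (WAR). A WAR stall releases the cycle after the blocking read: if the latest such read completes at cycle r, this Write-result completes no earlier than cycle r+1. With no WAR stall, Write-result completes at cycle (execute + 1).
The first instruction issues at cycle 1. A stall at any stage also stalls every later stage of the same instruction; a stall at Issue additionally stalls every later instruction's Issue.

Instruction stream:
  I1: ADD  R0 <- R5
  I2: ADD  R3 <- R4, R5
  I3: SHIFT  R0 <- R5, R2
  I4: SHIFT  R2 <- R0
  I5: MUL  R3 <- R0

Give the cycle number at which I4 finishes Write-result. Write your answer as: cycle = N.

cycle 1: issue I1 (ADD)
cycle 2: I1 read-ops
cycle 4: I1 finished on ADD
cycle 5: I1→R0
cycle 6: issue I2 (ADD)
cycle 7: I2 read-ops · issue I3 (SHIFT)
cycle 8: I3 read-ops
cycle 9: I2 finished on ADD · I3 finished on SHIFT
cycle 10: I2→R3 · I3→R0
cycle 11: issue I4 (SHIFT)
cycle 12: I4 read-ops · issue I5 (MUL)
cycle 13: I4 finished on SHIFT · I5 read-ops
cycle 14: I4→R2
cycle 19: I5 finished on MUL
cycle 20: I5→R3

cycle = 14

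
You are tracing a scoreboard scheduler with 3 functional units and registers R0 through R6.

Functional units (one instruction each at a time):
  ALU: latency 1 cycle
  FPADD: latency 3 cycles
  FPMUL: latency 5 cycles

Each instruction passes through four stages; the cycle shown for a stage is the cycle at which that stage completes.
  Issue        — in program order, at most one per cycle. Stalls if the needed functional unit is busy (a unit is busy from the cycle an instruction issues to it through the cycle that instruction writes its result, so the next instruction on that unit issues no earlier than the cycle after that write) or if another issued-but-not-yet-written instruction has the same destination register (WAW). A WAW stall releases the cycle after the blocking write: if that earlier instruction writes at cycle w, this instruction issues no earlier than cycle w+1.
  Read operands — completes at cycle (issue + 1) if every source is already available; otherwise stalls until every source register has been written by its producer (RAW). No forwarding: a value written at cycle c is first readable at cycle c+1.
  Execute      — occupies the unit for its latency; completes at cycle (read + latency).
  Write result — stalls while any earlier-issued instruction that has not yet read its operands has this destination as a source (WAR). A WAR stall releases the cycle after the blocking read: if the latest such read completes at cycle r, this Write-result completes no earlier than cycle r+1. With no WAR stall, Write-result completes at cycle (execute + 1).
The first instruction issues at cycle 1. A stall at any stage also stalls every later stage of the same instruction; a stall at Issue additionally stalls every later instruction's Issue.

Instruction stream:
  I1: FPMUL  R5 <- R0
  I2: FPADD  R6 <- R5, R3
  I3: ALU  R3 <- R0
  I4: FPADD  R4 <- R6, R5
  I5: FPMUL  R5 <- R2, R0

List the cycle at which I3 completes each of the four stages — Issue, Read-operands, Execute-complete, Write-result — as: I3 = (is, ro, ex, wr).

t=1  I1 dispatched to FPMUL
t=2  I1 operands ready, I2 dispatched to FPADD
t=3  I3 dispatched to ALU
t=4  I3 operands ready
t=5  I3 complete
t=7  I1 complete
t=8  R5←I1
t=9  I2 operands ready
t=10  R3←I3
t=12  I2 complete
t=13  R6←I2
t=14  I4 dispatched to FPADD
t=15  I4 operands ready, I5 dispatched to FPMUL
t=16  I5 operands ready
t=18  I4 complete
t=19  R4←I4
t=21  I5 complete
t=22  R5←I5

I3 = (3, 4, 5, 10)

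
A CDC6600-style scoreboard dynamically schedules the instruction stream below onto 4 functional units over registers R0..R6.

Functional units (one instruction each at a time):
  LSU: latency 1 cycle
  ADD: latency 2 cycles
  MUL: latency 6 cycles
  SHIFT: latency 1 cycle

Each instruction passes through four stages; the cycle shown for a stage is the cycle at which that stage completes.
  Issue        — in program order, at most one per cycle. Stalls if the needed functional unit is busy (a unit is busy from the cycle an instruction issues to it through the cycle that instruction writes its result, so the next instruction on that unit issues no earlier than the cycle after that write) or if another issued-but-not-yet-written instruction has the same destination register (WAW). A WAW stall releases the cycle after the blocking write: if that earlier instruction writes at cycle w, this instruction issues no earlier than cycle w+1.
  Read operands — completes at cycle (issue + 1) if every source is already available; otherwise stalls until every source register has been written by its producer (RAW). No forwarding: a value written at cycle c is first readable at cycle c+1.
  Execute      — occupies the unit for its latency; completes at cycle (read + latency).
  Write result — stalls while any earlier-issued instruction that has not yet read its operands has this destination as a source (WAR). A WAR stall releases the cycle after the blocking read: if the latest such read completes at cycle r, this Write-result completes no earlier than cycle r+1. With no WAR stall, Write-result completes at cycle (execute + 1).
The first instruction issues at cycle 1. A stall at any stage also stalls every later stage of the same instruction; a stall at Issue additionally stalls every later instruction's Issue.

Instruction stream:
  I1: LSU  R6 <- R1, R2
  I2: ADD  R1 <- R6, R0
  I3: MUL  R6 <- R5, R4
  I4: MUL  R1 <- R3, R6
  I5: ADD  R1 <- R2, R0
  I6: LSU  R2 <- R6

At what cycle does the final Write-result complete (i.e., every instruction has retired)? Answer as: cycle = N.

  I1 | 1 | 2 | 3 | 4
  I2 | 2 | 5 | 7 | 8   RAW R6: wait I1 write@4
  I3 | 5 | 6 | 12 | 13   WAW R6: wait I1 write@4
  I4 | 14 | 15 | 21 | 22   struct: MUL busy until I3 writes@13
  I5 | 23 | 24 | 26 | 27   WAW R1: wait I4 write@22
  I6 | 24 | 25 | 26 | 27

cycle = 27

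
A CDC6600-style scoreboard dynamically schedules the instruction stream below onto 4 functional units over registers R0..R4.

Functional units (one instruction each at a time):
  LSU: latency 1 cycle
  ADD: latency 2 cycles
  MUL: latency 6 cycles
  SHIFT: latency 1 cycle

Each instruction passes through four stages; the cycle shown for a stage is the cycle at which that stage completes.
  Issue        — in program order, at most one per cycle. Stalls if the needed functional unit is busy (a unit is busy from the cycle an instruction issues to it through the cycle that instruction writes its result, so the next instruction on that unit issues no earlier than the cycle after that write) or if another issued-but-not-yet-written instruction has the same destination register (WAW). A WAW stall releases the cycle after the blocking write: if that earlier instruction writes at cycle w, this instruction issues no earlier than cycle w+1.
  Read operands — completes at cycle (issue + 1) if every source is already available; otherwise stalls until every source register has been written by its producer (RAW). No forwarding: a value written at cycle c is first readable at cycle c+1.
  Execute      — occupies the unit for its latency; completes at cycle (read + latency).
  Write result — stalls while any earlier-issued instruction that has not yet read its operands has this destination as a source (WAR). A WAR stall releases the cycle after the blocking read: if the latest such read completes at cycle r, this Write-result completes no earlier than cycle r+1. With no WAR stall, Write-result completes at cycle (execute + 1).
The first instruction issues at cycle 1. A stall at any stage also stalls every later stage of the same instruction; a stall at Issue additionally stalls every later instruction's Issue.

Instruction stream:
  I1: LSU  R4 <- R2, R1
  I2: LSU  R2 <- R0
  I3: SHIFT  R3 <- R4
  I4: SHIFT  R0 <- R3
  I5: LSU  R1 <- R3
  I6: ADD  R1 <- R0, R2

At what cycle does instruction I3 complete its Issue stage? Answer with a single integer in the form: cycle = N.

cycle = 6

[I1] 1/2/3/4
[I2] 5/6/7/8  (struct: LSU busy until I1 writes@4)
[I3] 6/7/8/9
[I4] 10/11/12/13  (struct: SHIFT busy until I3 writes@9)
[I5] 11/12/13/14
[I6] 15/16/18/19  (WAW R1: wait I5 write@14)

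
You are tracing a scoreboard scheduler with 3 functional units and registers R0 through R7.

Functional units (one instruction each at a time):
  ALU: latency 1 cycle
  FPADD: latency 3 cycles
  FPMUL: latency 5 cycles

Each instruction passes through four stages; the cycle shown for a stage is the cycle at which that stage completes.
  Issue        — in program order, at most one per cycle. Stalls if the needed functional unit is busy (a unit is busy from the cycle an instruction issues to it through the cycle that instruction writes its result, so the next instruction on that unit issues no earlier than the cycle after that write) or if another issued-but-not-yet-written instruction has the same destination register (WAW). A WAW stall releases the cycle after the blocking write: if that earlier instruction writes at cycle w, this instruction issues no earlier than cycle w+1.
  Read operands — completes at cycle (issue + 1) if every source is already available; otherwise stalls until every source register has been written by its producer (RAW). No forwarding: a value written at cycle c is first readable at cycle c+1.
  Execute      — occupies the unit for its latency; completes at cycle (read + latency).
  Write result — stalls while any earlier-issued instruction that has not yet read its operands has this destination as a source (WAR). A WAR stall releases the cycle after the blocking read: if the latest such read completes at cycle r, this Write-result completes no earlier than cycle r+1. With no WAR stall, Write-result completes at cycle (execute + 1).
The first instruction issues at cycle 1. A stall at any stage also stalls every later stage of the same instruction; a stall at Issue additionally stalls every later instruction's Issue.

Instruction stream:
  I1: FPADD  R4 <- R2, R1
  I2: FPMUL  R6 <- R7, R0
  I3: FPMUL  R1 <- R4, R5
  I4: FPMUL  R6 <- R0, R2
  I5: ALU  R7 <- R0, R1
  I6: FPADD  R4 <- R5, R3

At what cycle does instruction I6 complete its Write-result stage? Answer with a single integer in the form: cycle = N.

I1 -> (1, 2, 5, 6)
I2 -> (2, 3, 8, 9)
I3 -> (10, 11, 16, 17)  // struct: FPMUL busy until I2 writes@9
I4 -> (18, 19, 24, 25)  // struct: FPMUL busy until I3 writes@17
I5 -> (19, 20, 21, 22)
I6 -> (20, 21, 24, 25)

cycle = 25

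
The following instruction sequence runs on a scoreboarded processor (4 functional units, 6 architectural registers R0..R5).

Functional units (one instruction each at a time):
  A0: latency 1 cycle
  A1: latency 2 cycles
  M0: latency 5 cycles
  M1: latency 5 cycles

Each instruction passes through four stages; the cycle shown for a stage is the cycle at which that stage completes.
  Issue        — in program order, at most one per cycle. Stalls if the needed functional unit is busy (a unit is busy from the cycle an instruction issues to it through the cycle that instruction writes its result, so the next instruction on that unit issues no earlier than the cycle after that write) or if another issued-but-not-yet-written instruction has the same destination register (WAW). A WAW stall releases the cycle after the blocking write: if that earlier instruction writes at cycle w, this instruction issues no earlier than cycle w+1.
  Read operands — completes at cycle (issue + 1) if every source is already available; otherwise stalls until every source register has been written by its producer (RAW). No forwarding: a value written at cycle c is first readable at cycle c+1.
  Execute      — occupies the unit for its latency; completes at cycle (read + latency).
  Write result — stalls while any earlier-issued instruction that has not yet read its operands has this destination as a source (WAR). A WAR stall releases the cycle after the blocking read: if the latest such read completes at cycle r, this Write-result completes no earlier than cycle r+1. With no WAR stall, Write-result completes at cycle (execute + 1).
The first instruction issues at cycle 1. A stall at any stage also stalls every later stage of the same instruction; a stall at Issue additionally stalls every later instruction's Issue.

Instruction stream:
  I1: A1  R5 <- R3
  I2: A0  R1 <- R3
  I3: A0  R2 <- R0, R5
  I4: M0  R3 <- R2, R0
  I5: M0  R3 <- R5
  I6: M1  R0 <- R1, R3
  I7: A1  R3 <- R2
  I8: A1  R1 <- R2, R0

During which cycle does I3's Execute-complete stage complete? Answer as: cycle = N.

cycle = 8

I1  is:1  ro:2  ex:4  wr:5
I2  is:2  ro:3  ex:4  wr:5
I3  is:6  ro:7  ex:8  wr:9  — struct: A0 busy until I2 writes@5
I4  is:7  ro:10  ex:15  wr:16  — RAW R2: wait I3 write@9
I5  is:17  ro:18  ex:23  wr:24  — struct: M0 busy until I4 writes@16
I6  is:18  ro:25  ex:30  wr:31  — RAW R3: wait I5 write@24
I7  is:25  ro:26  ex:28  wr:29  — WAW R3: wait I5 write@24
I8  is:30  ro:32  ex:34  wr:35  — struct: A1 busy until I7 writes@29, RAW R0: wait I6 write@31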